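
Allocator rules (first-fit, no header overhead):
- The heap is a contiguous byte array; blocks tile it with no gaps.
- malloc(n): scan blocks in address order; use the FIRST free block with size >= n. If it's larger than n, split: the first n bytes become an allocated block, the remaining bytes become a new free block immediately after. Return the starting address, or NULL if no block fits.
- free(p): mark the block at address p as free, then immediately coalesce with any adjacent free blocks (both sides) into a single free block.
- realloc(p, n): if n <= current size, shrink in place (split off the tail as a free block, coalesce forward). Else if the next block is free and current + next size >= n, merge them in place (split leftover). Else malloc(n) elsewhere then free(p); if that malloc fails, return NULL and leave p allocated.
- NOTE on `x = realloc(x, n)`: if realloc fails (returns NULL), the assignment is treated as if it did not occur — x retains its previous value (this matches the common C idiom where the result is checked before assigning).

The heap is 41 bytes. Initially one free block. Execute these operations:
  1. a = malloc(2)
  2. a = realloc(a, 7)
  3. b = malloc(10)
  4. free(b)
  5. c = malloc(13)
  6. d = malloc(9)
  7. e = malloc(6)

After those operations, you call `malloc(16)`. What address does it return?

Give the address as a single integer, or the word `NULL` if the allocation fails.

Answer: NULL

Derivation:
Op 1: a = malloc(2) -> a = 0; heap: [0-1 ALLOC][2-40 FREE]
Op 2: a = realloc(a, 7) -> a = 0; heap: [0-6 ALLOC][7-40 FREE]
Op 3: b = malloc(10) -> b = 7; heap: [0-6 ALLOC][7-16 ALLOC][17-40 FREE]
Op 4: free(b) -> (freed b); heap: [0-6 ALLOC][7-40 FREE]
Op 5: c = malloc(13) -> c = 7; heap: [0-6 ALLOC][7-19 ALLOC][20-40 FREE]
Op 6: d = malloc(9) -> d = 20; heap: [0-6 ALLOC][7-19 ALLOC][20-28 ALLOC][29-40 FREE]
Op 7: e = malloc(6) -> e = 29; heap: [0-6 ALLOC][7-19 ALLOC][20-28 ALLOC][29-34 ALLOC][35-40 FREE]
malloc(16): first-fit scan over [0-6 ALLOC][7-19 ALLOC][20-28 ALLOC][29-34 ALLOC][35-40 FREE] -> NULL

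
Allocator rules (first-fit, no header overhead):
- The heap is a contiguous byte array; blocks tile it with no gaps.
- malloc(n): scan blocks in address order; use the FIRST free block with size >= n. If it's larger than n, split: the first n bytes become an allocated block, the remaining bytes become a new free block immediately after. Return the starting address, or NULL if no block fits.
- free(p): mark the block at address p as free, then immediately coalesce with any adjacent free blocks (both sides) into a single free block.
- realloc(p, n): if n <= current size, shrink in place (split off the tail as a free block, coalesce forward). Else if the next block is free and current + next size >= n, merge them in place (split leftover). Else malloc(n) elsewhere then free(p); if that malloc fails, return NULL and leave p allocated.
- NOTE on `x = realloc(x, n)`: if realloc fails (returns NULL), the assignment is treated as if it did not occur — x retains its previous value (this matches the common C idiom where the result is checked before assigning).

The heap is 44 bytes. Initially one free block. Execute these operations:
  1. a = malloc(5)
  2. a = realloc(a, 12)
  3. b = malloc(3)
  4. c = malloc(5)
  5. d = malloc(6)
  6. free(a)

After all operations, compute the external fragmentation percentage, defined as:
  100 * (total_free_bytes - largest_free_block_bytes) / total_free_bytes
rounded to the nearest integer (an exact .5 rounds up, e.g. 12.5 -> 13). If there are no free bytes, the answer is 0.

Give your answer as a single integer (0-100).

Answer: 40

Derivation:
Op 1: a = malloc(5) -> a = 0; heap: [0-4 ALLOC][5-43 FREE]
Op 2: a = realloc(a, 12) -> a = 0; heap: [0-11 ALLOC][12-43 FREE]
Op 3: b = malloc(3) -> b = 12; heap: [0-11 ALLOC][12-14 ALLOC][15-43 FREE]
Op 4: c = malloc(5) -> c = 15; heap: [0-11 ALLOC][12-14 ALLOC][15-19 ALLOC][20-43 FREE]
Op 5: d = malloc(6) -> d = 20; heap: [0-11 ALLOC][12-14 ALLOC][15-19 ALLOC][20-25 ALLOC][26-43 FREE]
Op 6: free(a) -> (freed a); heap: [0-11 FREE][12-14 ALLOC][15-19 ALLOC][20-25 ALLOC][26-43 FREE]
Free blocks: [12 18] total_free=30 largest=18 -> 100*(30-18)/30 = 1200/30 = 40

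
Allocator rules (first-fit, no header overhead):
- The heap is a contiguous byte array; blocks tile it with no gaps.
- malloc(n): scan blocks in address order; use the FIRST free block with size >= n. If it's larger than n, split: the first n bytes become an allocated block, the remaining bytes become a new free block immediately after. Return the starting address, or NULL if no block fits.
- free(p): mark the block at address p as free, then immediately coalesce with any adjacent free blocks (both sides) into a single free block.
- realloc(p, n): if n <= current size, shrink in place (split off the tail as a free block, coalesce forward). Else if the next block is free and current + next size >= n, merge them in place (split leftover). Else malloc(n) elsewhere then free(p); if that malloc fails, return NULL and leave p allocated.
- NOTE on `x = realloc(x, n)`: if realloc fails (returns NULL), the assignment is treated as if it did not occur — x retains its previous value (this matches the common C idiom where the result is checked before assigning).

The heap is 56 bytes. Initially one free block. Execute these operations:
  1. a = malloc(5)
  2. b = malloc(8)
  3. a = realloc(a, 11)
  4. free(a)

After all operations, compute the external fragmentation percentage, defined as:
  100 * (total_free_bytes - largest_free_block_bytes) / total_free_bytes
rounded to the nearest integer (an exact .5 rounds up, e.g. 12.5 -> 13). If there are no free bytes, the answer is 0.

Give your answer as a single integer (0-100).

Answer: 10

Derivation:
Op 1: a = malloc(5) -> a = 0; heap: [0-4 ALLOC][5-55 FREE]
Op 2: b = malloc(8) -> b = 5; heap: [0-4 ALLOC][5-12 ALLOC][13-55 FREE]
Op 3: a = realloc(a, 11) -> a = 13; heap: [0-4 FREE][5-12 ALLOC][13-23 ALLOC][24-55 FREE]
Op 4: free(a) -> (freed a); heap: [0-4 FREE][5-12 ALLOC][13-55 FREE]
Free blocks: [5 43] total_free=48 largest=43 -> 100*(48-43)/48 = 500/48 ≈ 10.417 -> rounds to 10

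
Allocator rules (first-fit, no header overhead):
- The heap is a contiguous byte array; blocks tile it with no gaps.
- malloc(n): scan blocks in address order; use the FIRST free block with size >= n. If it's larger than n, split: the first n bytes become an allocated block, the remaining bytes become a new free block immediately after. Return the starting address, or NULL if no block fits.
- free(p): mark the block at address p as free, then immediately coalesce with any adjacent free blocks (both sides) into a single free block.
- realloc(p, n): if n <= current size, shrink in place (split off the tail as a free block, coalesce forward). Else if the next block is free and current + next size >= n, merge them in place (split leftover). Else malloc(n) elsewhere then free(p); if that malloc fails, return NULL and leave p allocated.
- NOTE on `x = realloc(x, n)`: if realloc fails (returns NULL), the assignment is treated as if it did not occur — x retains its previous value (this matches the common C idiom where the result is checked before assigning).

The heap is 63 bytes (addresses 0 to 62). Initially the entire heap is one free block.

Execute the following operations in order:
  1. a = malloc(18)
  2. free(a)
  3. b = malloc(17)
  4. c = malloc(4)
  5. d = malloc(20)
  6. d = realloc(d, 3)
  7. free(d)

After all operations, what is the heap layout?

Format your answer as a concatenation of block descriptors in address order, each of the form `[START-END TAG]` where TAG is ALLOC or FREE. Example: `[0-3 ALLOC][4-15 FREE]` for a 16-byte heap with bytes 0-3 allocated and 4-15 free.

Answer: [0-16 ALLOC][17-20 ALLOC][21-62 FREE]

Derivation:
Op 1: a = malloc(18) -> a = 0; heap: [0-17 ALLOC][18-62 FREE]
Op 2: free(a) -> (freed a); heap: [0-62 FREE]
Op 3: b = malloc(17) -> b = 0; heap: [0-16 ALLOC][17-62 FREE]
Op 4: c = malloc(4) -> c = 17; heap: [0-16 ALLOC][17-20 ALLOC][21-62 FREE]
Op 5: d = malloc(20) -> d = 21; heap: [0-16 ALLOC][17-20 ALLOC][21-40 ALLOC][41-62 FREE]
Op 6: d = realloc(d, 3) -> d = 21; heap: [0-16 ALLOC][17-20 ALLOC][21-23 ALLOC][24-62 FREE]
Op 7: free(d) -> (freed d); heap: [0-16 ALLOC][17-20 ALLOC][21-62 FREE]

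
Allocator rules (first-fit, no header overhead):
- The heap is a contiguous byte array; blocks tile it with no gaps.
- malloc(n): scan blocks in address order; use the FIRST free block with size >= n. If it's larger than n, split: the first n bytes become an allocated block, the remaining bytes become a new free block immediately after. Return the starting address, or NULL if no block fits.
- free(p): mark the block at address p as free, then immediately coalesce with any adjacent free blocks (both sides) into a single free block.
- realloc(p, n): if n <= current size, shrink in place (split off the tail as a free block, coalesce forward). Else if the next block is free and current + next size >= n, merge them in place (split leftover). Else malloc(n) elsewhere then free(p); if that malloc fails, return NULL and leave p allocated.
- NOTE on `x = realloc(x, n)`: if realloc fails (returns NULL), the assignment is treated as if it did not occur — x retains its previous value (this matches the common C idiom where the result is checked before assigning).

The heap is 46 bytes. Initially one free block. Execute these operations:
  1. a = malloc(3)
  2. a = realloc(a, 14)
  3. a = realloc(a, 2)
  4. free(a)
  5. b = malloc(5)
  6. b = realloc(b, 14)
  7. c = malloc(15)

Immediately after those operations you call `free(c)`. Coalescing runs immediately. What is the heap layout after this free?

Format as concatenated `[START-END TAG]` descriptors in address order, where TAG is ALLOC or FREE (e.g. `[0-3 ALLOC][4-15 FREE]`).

Answer: [0-13 ALLOC][14-45 FREE]

Derivation:
Op 1: a = malloc(3) -> a = 0; heap: [0-2 ALLOC][3-45 FREE]
Op 2: a = realloc(a, 14) -> a = 0; heap: [0-13 ALLOC][14-45 FREE]
Op 3: a = realloc(a, 2) -> a = 0; heap: [0-1 ALLOC][2-45 FREE]
Op 4: free(a) -> (freed a); heap: [0-45 FREE]
Op 5: b = malloc(5) -> b = 0; heap: [0-4 ALLOC][5-45 FREE]
Op 6: b = realloc(b, 14) -> b = 0; heap: [0-13 ALLOC][14-45 FREE]
Op 7: c = malloc(15) -> c = 14; heap: [0-13 ALLOC][14-28 ALLOC][29-45 FREE]
free(c): c = 14 -> block [14-28 ALLOC]; mark free, coalesce with adjacent free neighbors -> [0-13 ALLOC][14-45 FREE]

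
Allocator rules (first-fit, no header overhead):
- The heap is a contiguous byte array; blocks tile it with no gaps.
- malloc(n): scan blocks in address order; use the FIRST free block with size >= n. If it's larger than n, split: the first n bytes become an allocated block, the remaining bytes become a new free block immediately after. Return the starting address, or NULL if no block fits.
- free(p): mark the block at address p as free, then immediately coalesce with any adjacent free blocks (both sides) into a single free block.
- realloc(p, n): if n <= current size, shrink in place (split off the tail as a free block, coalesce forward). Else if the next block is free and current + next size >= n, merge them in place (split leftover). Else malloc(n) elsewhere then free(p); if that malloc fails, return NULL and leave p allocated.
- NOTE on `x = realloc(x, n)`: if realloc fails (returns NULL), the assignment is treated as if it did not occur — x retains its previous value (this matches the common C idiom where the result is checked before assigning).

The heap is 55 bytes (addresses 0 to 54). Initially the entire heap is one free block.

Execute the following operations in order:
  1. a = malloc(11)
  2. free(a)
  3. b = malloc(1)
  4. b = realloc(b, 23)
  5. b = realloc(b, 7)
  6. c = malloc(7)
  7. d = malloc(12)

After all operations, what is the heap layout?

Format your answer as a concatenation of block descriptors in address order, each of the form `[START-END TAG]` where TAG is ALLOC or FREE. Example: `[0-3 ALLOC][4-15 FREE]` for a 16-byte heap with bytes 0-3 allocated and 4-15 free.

Op 1: a = malloc(11) -> a = 0; heap: [0-10 ALLOC][11-54 FREE]
Op 2: free(a) -> (freed a); heap: [0-54 FREE]
Op 3: b = malloc(1) -> b = 0; heap: [0-0 ALLOC][1-54 FREE]
Op 4: b = realloc(b, 23) -> b = 0; heap: [0-22 ALLOC][23-54 FREE]
Op 5: b = realloc(b, 7) -> b = 0; heap: [0-6 ALLOC][7-54 FREE]
Op 6: c = malloc(7) -> c = 7; heap: [0-6 ALLOC][7-13 ALLOC][14-54 FREE]
Op 7: d = malloc(12) -> d = 14; heap: [0-6 ALLOC][7-13 ALLOC][14-25 ALLOC][26-54 FREE]

Answer: [0-6 ALLOC][7-13 ALLOC][14-25 ALLOC][26-54 FREE]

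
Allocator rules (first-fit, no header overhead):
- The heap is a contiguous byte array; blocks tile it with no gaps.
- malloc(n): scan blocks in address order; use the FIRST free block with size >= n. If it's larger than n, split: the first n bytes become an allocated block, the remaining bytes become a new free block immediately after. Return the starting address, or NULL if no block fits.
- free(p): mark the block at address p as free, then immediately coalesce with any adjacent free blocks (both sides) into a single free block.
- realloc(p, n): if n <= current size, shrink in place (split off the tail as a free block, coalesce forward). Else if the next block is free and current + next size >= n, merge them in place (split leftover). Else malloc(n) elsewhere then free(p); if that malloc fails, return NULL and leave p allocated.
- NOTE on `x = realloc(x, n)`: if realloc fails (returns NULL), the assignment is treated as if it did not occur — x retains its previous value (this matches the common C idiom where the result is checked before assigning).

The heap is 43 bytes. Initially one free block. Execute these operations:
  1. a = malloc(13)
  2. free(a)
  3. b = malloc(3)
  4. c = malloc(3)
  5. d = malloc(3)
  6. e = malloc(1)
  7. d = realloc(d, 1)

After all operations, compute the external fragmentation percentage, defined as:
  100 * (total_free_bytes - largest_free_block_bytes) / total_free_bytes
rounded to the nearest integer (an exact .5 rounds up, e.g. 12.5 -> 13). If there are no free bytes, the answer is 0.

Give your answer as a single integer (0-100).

Op 1: a = malloc(13) -> a = 0; heap: [0-12 ALLOC][13-42 FREE]
Op 2: free(a) -> (freed a); heap: [0-42 FREE]
Op 3: b = malloc(3) -> b = 0; heap: [0-2 ALLOC][3-42 FREE]
Op 4: c = malloc(3) -> c = 3; heap: [0-2 ALLOC][3-5 ALLOC][6-42 FREE]
Op 5: d = malloc(3) -> d = 6; heap: [0-2 ALLOC][3-5 ALLOC][6-8 ALLOC][9-42 FREE]
Op 6: e = malloc(1) -> e = 9; heap: [0-2 ALLOC][3-5 ALLOC][6-8 ALLOC][9-9 ALLOC][10-42 FREE]
Op 7: d = realloc(d, 1) -> d = 6; heap: [0-2 ALLOC][3-5 ALLOC][6-6 ALLOC][7-8 FREE][9-9 ALLOC][10-42 FREE]
Free blocks: [2 33] total_free=35 largest=33 -> 100*(35-33)/35 = 200/35 ≈ 5.714 -> rounds to 6

Answer: 6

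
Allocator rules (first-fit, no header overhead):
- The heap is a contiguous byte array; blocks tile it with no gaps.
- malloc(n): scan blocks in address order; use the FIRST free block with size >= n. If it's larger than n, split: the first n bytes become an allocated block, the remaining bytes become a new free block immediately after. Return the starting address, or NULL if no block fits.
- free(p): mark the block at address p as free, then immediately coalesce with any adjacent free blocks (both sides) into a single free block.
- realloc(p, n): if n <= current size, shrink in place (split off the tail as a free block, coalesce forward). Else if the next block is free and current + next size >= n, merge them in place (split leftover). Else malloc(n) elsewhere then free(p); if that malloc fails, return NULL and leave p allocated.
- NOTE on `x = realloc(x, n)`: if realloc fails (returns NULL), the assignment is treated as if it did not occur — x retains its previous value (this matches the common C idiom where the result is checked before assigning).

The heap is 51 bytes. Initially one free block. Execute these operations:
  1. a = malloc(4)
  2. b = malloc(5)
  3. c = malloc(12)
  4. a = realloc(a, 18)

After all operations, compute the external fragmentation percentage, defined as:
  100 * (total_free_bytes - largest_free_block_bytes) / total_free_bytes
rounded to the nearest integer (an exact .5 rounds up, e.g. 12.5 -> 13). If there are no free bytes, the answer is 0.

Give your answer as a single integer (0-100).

Answer: 25

Derivation:
Op 1: a = malloc(4) -> a = 0; heap: [0-3 ALLOC][4-50 FREE]
Op 2: b = malloc(5) -> b = 4; heap: [0-3 ALLOC][4-8 ALLOC][9-50 FREE]
Op 3: c = malloc(12) -> c = 9; heap: [0-3 ALLOC][4-8 ALLOC][9-20 ALLOC][21-50 FREE]
Op 4: a = realloc(a, 18) -> a = 21; heap: [0-3 FREE][4-8 ALLOC][9-20 ALLOC][21-38 ALLOC][39-50 FREE]
Free blocks: [4 12] total_free=16 largest=12 -> 100*(16-12)/16 = 400/16 = 25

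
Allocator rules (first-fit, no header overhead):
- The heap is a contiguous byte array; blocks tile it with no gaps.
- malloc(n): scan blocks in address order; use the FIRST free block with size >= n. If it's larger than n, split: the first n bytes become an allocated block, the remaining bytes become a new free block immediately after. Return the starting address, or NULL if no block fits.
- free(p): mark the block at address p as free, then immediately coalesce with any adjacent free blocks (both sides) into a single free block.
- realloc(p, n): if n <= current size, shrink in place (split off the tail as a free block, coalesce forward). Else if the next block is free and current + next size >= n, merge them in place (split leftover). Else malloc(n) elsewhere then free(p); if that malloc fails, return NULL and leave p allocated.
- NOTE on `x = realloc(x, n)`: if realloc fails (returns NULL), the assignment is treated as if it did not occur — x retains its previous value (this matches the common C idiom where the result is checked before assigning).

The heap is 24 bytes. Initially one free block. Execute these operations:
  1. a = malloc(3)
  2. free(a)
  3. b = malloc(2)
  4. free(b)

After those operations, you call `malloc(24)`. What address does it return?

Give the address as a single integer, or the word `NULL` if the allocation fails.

Answer: 0

Derivation:
Op 1: a = malloc(3) -> a = 0; heap: [0-2 ALLOC][3-23 FREE]
Op 2: free(a) -> (freed a); heap: [0-23 FREE]
Op 3: b = malloc(2) -> b = 0; heap: [0-1 ALLOC][2-23 FREE]
Op 4: free(b) -> (freed b); heap: [0-23 FREE]
malloc(24): first-fit scan over [0-23 FREE] -> 0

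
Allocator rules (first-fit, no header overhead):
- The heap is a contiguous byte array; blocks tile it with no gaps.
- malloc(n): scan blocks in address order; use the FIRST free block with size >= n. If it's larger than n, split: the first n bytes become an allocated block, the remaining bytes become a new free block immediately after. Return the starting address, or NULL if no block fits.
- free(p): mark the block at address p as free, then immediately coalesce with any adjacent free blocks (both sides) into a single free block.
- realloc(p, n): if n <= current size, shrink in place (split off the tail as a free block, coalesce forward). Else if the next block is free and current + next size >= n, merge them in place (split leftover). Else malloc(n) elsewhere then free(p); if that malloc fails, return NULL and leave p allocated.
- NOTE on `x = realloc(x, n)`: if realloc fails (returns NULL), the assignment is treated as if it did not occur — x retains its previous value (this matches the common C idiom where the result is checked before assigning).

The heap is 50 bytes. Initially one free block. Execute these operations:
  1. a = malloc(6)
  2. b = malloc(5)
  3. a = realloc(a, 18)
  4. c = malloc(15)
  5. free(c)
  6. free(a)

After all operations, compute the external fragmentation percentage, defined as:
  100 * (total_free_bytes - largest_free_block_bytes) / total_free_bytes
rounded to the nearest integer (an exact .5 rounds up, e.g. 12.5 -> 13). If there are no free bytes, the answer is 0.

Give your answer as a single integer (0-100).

Op 1: a = malloc(6) -> a = 0; heap: [0-5 ALLOC][6-49 FREE]
Op 2: b = malloc(5) -> b = 6; heap: [0-5 ALLOC][6-10 ALLOC][11-49 FREE]
Op 3: a = realloc(a, 18) -> a = 11; heap: [0-5 FREE][6-10 ALLOC][11-28 ALLOC][29-49 FREE]
Op 4: c = malloc(15) -> c = 29; heap: [0-5 FREE][6-10 ALLOC][11-28 ALLOC][29-43 ALLOC][44-49 FREE]
Op 5: free(c) -> (freed c); heap: [0-5 FREE][6-10 ALLOC][11-28 ALLOC][29-49 FREE]
Op 6: free(a) -> (freed a); heap: [0-5 FREE][6-10 ALLOC][11-49 FREE]
Free blocks: [6 39] total_free=45 largest=39 -> 100*(45-39)/45 = 600/45 ≈ 13.333 -> rounds to 13

Answer: 13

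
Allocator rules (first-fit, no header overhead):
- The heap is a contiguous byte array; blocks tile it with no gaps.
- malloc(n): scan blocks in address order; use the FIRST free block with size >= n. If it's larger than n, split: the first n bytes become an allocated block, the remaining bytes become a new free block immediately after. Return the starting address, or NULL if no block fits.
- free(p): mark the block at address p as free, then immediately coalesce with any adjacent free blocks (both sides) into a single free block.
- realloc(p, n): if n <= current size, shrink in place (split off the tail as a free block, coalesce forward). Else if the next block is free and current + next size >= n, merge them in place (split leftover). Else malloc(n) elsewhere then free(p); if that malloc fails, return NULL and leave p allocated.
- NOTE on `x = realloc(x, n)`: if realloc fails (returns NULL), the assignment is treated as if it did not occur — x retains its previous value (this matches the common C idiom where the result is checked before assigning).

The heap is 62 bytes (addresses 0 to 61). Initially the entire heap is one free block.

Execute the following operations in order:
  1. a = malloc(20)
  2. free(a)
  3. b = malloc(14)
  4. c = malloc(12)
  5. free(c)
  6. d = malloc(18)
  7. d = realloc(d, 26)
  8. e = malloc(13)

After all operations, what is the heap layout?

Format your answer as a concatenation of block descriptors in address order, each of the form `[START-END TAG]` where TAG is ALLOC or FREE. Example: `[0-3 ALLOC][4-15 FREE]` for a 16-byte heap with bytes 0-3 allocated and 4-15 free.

Op 1: a = malloc(20) -> a = 0; heap: [0-19 ALLOC][20-61 FREE]
Op 2: free(a) -> (freed a); heap: [0-61 FREE]
Op 3: b = malloc(14) -> b = 0; heap: [0-13 ALLOC][14-61 FREE]
Op 4: c = malloc(12) -> c = 14; heap: [0-13 ALLOC][14-25 ALLOC][26-61 FREE]
Op 5: free(c) -> (freed c); heap: [0-13 ALLOC][14-61 FREE]
Op 6: d = malloc(18) -> d = 14; heap: [0-13 ALLOC][14-31 ALLOC][32-61 FREE]
Op 7: d = realloc(d, 26) -> d = 14; heap: [0-13 ALLOC][14-39 ALLOC][40-61 FREE]
Op 8: e = malloc(13) -> e = 40; heap: [0-13 ALLOC][14-39 ALLOC][40-52 ALLOC][53-61 FREE]

Answer: [0-13 ALLOC][14-39 ALLOC][40-52 ALLOC][53-61 FREE]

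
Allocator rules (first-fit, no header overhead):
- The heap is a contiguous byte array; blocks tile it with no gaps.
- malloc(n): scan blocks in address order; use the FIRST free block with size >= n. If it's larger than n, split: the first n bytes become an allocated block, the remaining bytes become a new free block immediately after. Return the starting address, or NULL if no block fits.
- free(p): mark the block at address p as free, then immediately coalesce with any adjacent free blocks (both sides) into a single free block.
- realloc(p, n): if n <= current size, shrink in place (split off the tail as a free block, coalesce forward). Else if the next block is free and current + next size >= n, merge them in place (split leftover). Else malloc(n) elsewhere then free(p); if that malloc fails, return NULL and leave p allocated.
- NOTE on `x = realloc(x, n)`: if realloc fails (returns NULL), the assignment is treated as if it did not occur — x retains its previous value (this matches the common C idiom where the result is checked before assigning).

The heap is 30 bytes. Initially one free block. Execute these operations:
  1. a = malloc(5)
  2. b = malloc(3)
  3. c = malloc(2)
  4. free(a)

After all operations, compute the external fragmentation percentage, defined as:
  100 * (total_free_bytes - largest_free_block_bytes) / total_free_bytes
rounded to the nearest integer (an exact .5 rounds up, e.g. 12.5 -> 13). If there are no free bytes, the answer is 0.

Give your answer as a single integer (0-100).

Op 1: a = malloc(5) -> a = 0; heap: [0-4 ALLOC][5-29 FREE]
Op 2: b = malloc(3) -> b = 5; heap: [0-4 ALLOC][5-7 ALLOC][8-29 FREE]
Op 3: c = malloc(2) -> c = 8; heap: [0-4 ALLOC][5-7 ALLOC][8-9 ALLOC][10-29 FREE]
Op 4: free(a) -> (freed a); heap: [0-4 FREE][5-7 ALLOC][8-9 ALLOC][10-29 FREE]
Free blocks: [5 20] total_free=25 largest=20 -> 100*(25-20)/25 = 500/25 = 20

Answer: 20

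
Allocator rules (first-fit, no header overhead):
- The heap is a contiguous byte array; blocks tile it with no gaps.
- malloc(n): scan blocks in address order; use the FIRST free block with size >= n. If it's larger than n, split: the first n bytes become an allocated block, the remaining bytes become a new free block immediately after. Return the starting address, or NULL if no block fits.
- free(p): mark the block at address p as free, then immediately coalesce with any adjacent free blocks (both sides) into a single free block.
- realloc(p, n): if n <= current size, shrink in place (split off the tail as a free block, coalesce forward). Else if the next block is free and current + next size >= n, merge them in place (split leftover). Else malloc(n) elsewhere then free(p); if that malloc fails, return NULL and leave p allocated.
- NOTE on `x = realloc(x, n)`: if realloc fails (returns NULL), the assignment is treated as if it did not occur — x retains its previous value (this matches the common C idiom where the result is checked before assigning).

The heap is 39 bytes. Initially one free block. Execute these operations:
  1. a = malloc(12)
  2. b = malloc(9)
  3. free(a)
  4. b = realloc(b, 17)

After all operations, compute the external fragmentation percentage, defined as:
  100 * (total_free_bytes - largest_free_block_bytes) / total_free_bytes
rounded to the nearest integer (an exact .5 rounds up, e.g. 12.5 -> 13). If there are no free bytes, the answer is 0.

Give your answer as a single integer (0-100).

Answer: 45

Derivation:
Op 1: a = malloc(12) -> a = 0; heap: [0-11 ALLOC][12-38 FREE]
Op 2: b = malloc(9) -> b = 12; heap: [0-11 ALLOC][12-20 ALLOC][21-38 FREE]
Op 3: free(a) -> (freed a); heap: [0-11 FREE][12-20 ALLOC][21-38 FREE]
Op 4: b = realloc(b, 17) -> b = 12; heap: [0-11 FREE][12-28 ALLOC][29-38 FREE]
Free blocks: [12 10] total_free=22 largest=12 -> 100*(22-12)/22 = 1000/22 ≈ 45.455 -> rounds to 45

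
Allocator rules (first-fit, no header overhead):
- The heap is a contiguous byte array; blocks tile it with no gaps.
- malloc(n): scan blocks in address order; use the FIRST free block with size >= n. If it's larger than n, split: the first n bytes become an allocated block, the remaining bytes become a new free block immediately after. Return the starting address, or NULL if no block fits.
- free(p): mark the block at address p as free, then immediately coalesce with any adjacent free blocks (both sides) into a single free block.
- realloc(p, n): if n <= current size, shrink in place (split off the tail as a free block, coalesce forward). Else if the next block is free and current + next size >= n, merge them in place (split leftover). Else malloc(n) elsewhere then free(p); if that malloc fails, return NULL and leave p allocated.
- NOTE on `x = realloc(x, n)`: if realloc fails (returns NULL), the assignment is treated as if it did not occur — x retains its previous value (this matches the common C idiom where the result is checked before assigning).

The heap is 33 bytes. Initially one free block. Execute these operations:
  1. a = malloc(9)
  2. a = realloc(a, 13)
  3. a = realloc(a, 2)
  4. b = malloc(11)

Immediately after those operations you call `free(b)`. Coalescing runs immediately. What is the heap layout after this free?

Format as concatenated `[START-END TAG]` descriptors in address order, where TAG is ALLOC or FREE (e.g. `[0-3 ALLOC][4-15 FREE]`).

Op 1: a = malloc(9) -> a = 0; heap: [0-8 ALLOC][9-32 FREE]
Op 2: a = realloc(a, 13) -> a = 0; heap: [0-12 ALLOC][13-32 FREE]
Op 3: a = realloc(a, 2) -> a = 0; heap: [0-1 ALLOC][2-32 FREE]
Op 4: b = malloc(11) -> b = 2; heap: [0-1 ALLOC][2-12 ALLOC][13-32 FREE]
free(b): b = 2 -> block [2-12 ALLOC]; mark free, coalesce with adjacent free neighbors -> [0-1 ALLOC][2-32 FREE]

Answer: [0-1 ALLOC][2-32 FREE]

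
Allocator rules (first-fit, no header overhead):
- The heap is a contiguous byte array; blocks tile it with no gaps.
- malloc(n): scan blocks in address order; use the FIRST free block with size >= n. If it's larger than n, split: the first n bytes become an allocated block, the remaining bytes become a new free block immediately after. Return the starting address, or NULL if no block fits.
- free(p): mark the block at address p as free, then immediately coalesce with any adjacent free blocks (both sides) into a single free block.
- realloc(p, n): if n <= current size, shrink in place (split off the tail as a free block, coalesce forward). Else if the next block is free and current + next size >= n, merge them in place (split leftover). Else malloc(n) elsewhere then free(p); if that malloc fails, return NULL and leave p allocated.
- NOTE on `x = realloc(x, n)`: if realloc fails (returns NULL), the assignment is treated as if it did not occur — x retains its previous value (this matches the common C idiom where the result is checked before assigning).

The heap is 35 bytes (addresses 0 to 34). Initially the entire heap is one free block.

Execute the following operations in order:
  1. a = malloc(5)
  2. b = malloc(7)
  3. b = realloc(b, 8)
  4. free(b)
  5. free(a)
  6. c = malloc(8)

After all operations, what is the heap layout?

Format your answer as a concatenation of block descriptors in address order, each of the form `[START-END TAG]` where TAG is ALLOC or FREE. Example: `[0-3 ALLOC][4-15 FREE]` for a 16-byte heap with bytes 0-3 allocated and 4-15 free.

Op 1: a = malloc(5) -> a = 0; heap: [0-4 ALLOC][5-34 FREE]
Op 2: b = malloc(7) -> b = 5; heap: [0-4 ALLOC][5-11 ALLOC][12-34 FREE]
Op 3: b = realloc(b, 8) -> b = 5; heap: [0-4 ALLOC][5-12 ALLOC][13-34 FREE]
Op 4: free(b) -> (freed b); heap: [0-4 ALLOC][5-34 FREE]
Op 5: free(a) -> (freed a); heap: [0-34 FREE]
Op 6: c = malloc(8) -> c = 0; heap: [0-7 ALLOC][8-34 FREE]

Answer: [0-7 ALLOC][8-34 FREE]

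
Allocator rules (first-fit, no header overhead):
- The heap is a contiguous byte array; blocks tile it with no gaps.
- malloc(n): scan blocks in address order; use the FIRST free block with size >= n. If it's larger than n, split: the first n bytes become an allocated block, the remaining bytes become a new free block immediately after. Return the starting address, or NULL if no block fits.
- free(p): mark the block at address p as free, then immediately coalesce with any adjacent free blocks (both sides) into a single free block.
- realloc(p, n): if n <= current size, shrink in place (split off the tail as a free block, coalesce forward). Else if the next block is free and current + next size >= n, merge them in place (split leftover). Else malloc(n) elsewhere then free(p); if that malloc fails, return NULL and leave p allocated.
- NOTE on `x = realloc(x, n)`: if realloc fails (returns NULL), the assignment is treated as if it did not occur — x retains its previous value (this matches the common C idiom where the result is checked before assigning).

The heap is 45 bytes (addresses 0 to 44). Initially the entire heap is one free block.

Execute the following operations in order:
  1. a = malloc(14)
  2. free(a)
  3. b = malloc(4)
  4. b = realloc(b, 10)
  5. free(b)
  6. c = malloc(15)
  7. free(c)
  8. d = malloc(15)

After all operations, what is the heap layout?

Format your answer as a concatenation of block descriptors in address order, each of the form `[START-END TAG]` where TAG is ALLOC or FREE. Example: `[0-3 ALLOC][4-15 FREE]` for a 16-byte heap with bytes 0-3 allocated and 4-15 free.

Answer: [0-14 ALLOC][15-44 FREE]

Derivation:
Op 1: a = malloc(14) -> a = 0; heap: [0-13 ALLOC][14-44 FREE]
Op 2: free(a) -> (freed a); heap: [0-44 FREE]
Op 3: b = malloc(4) -> b = 0; heap: [0-3 ALLOC][4-44 FREE]
Op 4: b = realloc(b, 10) -> b = 0; heap: [0-9 ALLOC][10-44 FREE]
Op 5: free(b) -> (freed b); heap: [0-44 FREE]
Op 6: c = malloc(15) -> c = 0; heap: [0-14 ALLOC][15-44 FREE]
Op 7: free(c) -> (freed c); heap: [0-44 FREE]
Op 8: d = malloc(15) -> d = 0; heap: [0-14 ALLOC][15-44 FREE]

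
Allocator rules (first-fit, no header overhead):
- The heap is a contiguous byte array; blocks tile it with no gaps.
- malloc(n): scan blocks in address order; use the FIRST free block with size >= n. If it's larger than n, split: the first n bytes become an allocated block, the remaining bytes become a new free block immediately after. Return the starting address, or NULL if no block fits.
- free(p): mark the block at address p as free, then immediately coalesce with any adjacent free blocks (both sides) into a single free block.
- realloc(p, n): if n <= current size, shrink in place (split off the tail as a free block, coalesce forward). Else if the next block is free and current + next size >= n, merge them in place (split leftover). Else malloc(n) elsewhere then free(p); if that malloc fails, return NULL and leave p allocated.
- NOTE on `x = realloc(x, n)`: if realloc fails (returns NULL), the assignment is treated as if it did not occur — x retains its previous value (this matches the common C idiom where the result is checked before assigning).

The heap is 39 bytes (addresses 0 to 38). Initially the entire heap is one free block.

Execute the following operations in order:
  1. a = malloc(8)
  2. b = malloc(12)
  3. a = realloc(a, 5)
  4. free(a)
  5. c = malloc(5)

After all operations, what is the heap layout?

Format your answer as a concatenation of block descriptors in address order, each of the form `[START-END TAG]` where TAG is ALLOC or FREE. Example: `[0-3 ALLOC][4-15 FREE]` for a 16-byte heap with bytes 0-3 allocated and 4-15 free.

Answer: [0-4 ALLOC][5-7 FREE][8-19 ALLOC][20-38 FREE]

Derivation:
Op 1: a = malloc(8) -> a = 0; heap: [0-7 ALLOC][8-38 FREE]
Op 2: b = malloc(12) -> b = 8; heap: [0-7 ALLOC][8-19 ALLOC][20-38 FREE]
Op 3: a = realloc(a, 5) -> a = 0; heap: [0-4 ALLOC][5-7 FREE][8-19 ALLOC][20-38 FREE]
Op 4: free(a) -> (freed a); heap: [0-7 FREE][8-19 ALLOC][20-38 FREE]
Op 5: c = malloc(5) -> c = 0; heap: [0-4 ALLOC][5-7 FREE][8-19 ALLOC][20-38 FREE]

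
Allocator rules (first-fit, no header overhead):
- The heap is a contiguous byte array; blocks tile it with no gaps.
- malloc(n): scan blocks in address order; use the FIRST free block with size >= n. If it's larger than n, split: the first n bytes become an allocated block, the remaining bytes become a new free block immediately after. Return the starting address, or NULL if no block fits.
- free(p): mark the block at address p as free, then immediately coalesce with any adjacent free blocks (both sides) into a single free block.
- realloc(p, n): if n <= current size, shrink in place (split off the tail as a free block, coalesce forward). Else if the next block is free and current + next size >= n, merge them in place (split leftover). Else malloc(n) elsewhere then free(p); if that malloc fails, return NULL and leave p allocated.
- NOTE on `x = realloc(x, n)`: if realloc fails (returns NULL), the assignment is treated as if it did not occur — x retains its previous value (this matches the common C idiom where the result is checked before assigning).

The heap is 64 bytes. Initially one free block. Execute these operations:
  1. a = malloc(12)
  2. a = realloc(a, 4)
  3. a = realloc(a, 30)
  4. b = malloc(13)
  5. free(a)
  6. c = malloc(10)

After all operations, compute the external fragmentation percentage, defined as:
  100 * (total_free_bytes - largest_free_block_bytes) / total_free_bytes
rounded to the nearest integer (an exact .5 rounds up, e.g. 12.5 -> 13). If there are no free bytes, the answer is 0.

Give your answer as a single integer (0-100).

Answer: 49

Derivation:
Op 1: a = malloc(12) -> a = 0; heap: [0-11 ALLOC][12-63 FREE]
Op 2: a = realloc(a, 4) -> a = 0; heap: [0-3 ALLOC][4-63 FREE]
Op 3: a = realloc(a, 30) -> a = 0; heap: [0-29 ALLOC][30-63 FREE]
Op 4: b = malloc(13) -> b = 30; heap: [0-29 ALLOC][30-42 ALLOC][43-63 FREE]
Op 5: free(a) -> (freed a); heap: [0-29 FREE][30-42 ALLOC][43-63 FREE]
Op 6: c = malloc(10) -> c = 0; heap: [0-9 ALLOC][10-29 FREE][30-42 ALLOC][43-63 FREE]
Free blocks: [20 21] total_free=41 largest=21 -> 100*(41-21)/41 = 2000/41 ≈ 48.780 -> rounds to 49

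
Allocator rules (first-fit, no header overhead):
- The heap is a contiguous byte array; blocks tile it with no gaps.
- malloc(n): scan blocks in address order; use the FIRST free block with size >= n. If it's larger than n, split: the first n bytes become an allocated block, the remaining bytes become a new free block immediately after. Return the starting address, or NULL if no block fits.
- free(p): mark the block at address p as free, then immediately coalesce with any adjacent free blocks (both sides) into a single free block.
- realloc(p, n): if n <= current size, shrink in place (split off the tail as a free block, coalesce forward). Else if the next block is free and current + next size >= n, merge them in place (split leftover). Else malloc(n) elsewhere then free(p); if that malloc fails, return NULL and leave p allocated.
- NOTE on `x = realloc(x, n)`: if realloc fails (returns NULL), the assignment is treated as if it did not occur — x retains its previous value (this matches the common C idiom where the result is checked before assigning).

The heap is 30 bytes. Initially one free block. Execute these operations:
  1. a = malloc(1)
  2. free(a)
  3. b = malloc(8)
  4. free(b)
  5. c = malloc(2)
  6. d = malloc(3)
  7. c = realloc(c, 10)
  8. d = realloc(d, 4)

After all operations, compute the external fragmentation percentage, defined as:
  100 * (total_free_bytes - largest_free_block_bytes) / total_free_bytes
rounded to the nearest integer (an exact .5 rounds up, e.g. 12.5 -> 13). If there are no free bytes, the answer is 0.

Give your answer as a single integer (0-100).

Answer: 31

Derivation:
Op 1: a = malloc(1) -> a = 0; heap: [0-0 ALLOC][1-29 FREE]
Op 2: free(a) -> (freed a); heap: [0-29 FREE]
Op 3: b = malloc(8) -> b = 0; heap: [0-7 ALLOC][8-29 FREE]
Op 4: free(b) -> (freed b); heap: [0-29 FREE]
Op 5: c = malloc(2) -> c = 0; heap: [0-1 ALLOC][2-29 FREE]
Op 6: d = malloc(3) -> d = 2; heap: [0-1 ALLOC][2-4 ALLOC][5-29 FREE]
Op 7: c = realloc(c, 10) -> c = 5; heap: [0-1 FREE][2-4 ALLOC][5-14 ALLOC][15-29 FREE]
Op 8: d = realloc(d, 4) -> d = 15; heap: [0-4 FREE][5-14 ALLOC][15-18 ALLOC][19-29 FREE]
Free blocks: [5 11] total_free=16 largest=11 -> 100*(16-11)/16 = 500/16 = 31.25 -> rounds to 31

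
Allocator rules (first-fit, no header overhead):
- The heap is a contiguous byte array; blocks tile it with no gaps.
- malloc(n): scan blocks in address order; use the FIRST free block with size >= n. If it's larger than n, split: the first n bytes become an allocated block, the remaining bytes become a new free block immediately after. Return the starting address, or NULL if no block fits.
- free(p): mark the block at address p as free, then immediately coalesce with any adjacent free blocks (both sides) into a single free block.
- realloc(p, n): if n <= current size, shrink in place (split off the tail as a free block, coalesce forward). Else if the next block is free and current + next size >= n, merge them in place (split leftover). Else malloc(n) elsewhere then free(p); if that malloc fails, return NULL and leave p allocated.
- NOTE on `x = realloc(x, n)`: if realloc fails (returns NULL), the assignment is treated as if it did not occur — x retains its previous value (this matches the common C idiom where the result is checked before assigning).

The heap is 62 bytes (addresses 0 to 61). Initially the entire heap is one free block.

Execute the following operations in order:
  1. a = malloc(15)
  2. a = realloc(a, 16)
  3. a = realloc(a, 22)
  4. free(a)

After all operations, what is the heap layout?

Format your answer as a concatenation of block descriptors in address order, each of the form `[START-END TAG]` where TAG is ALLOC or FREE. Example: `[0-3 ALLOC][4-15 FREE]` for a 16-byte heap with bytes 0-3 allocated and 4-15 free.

Answer: [0-61 FREE]

Derivation:
Op 1: a = malloc(15) -> a = 0; heap: [0-14 ALLOC][15-61 FREE]
Op 2: a = realloc(a, 16) -> a = 0; heap: [0-15 ALLOC][16-61 FREE]
Op 3: a = realloc(a, 22) -> a = 0; heap: [0-21 ALLOC][22-61 FREE]
Op 4: free(a) -> (freed a); heap: [0-61 FREE]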